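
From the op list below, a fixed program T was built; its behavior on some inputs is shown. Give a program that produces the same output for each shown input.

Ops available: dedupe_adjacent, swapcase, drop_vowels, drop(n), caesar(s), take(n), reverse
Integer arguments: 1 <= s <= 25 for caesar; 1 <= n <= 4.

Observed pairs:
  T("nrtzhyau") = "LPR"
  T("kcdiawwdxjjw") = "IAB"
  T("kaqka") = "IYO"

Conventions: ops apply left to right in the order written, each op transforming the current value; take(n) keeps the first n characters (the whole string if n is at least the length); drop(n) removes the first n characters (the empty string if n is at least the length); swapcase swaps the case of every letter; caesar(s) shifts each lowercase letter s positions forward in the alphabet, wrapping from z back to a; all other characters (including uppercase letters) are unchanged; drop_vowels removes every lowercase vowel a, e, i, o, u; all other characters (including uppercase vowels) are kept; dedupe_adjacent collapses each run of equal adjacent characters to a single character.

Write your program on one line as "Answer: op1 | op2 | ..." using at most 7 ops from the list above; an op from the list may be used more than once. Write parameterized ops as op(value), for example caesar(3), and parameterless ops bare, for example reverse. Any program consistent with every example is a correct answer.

swapcase | dedupe_adjacent | swapcase | caesar(24) | swapcase | take(3)

Check, running the answer program on each example:
  "nrtzhyau" -> "NRTZHYAU" -> "NRTZHYAU" -> "nrtzhyau" -> "lprxfwys" -> "LPRXFWYS" -> "LPR"
  "kcdiawwdxjjw" -> "KCDIAWWDXJJW" -> "KCDIAWDXJW" -> "kcdiawdxjw" -> "iabgyubvhu" -> "IABGYUBVHU" -> "IAB"
  "kaqka" -> "KAQKA" -> "KAQKA" -> "kaqka" -> "iyoiy" -> "IYOIY" -> "IYO"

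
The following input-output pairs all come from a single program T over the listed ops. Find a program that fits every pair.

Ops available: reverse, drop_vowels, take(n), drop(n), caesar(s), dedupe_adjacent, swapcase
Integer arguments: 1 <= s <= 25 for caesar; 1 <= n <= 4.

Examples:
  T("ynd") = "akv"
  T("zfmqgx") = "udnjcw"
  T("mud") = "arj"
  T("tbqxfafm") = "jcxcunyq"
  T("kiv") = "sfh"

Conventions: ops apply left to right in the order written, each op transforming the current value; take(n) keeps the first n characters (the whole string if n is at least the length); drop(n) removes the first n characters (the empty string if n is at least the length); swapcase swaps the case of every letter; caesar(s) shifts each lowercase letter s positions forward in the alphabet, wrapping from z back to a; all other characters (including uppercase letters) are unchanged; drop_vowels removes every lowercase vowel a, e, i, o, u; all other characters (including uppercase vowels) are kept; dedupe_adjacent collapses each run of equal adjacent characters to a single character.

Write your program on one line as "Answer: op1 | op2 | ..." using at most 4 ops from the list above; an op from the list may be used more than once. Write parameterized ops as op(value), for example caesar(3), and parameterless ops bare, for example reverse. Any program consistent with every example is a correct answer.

caesar(1) | caesar(22) | reverse

Check, running the answer program on each example:
  "ynd" -> "zoe" -> "vka" -> "akv"
  "zfmqgx" -> "agnrhy" -> "wcjndu" -> "udnjcw"
  "mud" -> "nve" -> "jra" -> "arj"
  "tbqxfafm" -> "ucrygbgn" -> "qynucxcj" -> "jcxcunyq"
  "kiv" -> "ljw" -> "hfs" -> "sfh"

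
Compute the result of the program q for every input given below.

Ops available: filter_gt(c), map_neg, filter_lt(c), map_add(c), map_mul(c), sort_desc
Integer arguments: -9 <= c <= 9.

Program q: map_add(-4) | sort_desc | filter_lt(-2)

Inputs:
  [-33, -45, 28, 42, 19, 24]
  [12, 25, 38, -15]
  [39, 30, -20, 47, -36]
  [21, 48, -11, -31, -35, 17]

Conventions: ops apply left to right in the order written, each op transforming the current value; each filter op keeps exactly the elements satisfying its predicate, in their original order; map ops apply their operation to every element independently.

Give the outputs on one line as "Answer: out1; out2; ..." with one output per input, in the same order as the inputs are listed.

[-37, -49]; [-19]; [-24, -40]; [-15, -35, -39]

Execution, op by op:
  [-33, -45, 28, 42, 19, 24] -> [-37, -49, 24, 38, 15, 20] -> [38, 24, 20, 15, -37, -49] -> [-37, -49]
  [12, 25, 38, -15] -> [8, 21, 34, -19] -> [34, 21, 8, -19] -> [-19]
  [39, 30, -20, 47, -36] -> [35, 26, -24, 43, -40] -> [43, 35, 26, -24, -40] -> [-24, -40]
  [21, 48, -11, -31, -35, 17] -> [17, 44, -15, -35, -39, 13] -> [44, 17, 13, -15, -35, -39] -> [-15, -35, -39]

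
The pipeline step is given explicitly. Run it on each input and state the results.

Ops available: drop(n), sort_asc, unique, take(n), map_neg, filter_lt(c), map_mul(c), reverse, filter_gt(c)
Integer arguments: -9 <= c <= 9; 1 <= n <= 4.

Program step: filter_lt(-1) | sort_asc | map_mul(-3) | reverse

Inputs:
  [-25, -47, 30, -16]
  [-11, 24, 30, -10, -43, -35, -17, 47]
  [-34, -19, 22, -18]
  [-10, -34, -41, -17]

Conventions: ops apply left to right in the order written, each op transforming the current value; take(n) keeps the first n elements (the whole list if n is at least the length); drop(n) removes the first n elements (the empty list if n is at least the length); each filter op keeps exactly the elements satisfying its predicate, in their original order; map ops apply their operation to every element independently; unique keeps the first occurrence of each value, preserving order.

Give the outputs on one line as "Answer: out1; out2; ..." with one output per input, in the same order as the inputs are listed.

Execution, op by op:
  [-25, -47, 30, -16] -> [-25, -47, -16] -> [-47, -25, -16] -> [141, 75, 48] -> [48, 75, 141]
  [-11, 24, 30, -10, -43, -35, -17, 47] -> [-11, -10, -43, -35, -17] -> [-43, -35, -17, -11, -10] -> [129, 105, 51, 33, 30] -> [30, 33, 51, 105, 129]
  [-34, -19, 22, -18] -> [-34, -19, -18] -> [-34, -19, -18] -> [102, 57, 54] -> [54, 57, 102]
  [-10, -34, -41, -17] -> [-10, -34, -41, -17] -> [-41, -34, -17, -10] -> [123, 102, 51, 30] -> [30, 51, 102, 123]

[48, 75, 141]; [30, 33, 51, 105, 129]; [54, 57, 102]; [30, 51, 102, 123]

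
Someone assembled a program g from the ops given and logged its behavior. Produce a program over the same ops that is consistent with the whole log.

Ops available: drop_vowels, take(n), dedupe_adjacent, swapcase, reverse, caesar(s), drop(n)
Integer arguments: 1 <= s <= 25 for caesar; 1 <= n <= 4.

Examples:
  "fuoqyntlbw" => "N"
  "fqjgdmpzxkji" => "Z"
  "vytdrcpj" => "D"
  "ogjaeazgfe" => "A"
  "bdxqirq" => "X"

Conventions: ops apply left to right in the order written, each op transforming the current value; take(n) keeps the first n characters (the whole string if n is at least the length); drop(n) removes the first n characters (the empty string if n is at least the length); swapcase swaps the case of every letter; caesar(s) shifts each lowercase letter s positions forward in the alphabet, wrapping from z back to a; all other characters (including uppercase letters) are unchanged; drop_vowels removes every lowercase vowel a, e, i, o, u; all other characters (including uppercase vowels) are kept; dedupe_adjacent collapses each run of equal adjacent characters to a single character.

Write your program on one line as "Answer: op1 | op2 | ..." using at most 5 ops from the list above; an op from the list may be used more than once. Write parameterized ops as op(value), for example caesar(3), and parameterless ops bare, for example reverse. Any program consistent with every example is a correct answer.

reverse | swapcase | drop(4) | take(1)

Check, running the answer program on each example:
  "fuoqyntlbw" -> "wbltnyqouf" -> "WBLTNYQOUF" -> "NYQOUF" -> "N"
  "fqjgdmpzxkji" -> "ijkxzpmdgjqf" -> "IJKXZPMDGJQF" -> "ZPMDGJQF" -> "Z"
  "vytdrcpj" -> "jpcrdtyv" -> "JPCRDTYV" -> "DTYV" -> "D"
  "ogjaeazgfe" -> "efgzaeajgo" -> "EFGZAEAJGO" -> "AEAJGO" -> "A"
  "bdxqirq" -> "qriqxdb" -> "QRIQXDB" -> "XDB" -> "X"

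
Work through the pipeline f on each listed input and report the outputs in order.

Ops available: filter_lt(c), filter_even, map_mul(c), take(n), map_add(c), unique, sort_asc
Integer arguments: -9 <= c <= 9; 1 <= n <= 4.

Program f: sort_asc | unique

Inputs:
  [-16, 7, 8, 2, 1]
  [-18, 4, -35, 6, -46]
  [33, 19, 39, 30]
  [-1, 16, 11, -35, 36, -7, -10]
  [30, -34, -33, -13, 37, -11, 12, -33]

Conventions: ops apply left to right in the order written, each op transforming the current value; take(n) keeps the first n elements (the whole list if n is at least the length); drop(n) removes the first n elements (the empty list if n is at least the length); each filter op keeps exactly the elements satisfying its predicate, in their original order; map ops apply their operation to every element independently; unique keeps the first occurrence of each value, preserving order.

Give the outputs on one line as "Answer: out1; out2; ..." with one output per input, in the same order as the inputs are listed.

[-16, 1, 2, 7, 8]; [-46, -35, -18, 4, 6]; [19, 30, 33, 39]; [-35, -10, -7, -1, 11, 16, 36]; [-34, -33, -13, -11, 12, 30, 37]

Execution, op by op:
  [-16, 7, 8, 2, 1] -> [-16, 1, 2, 7, 8] -> [-16, 1, 2, 7, 8]
  [-18, 4, -35, 6, -46] -> [-46, -35, -18, 4, 6] -> [-46, -35, -18, 4, 6]
  [33, 19, 39, 30] -> [19, 30, 33, 39] -> [19, 30, 33, 39]
  [-1, 16, 11, -35, 36, -7, -10] -> [-35, -10, -7, -1, 11, 16, 36] -> [-35, -10, -7, -1, 11, 16, 36]
  [30, -34, -33, -13, 37, -11, 12, -33] -> [-34, -33, -33, -13, -11, 12, 30, 37] -> [-34, -33, -13, -11, 12, 30, 37]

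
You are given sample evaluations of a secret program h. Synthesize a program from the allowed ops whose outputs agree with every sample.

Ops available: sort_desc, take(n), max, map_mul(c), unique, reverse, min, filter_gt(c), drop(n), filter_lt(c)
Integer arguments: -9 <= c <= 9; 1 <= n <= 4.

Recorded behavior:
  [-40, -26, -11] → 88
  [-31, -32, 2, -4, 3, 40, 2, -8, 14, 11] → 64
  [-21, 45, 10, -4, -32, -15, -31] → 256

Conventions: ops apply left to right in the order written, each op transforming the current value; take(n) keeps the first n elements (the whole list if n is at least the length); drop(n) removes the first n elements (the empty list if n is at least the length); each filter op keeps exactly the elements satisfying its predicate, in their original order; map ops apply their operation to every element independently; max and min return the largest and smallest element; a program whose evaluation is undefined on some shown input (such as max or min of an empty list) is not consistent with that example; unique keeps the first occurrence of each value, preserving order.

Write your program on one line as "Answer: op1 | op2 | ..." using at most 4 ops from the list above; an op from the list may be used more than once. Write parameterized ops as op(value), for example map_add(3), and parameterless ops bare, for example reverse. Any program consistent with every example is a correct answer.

map_mul(-8) | drop(2) | max

Check, running the answer program on each example:
  [-40, -26, -11] -> [320, 208, 88] -> [88] -> 88
  [-31, -32, 2, -4, 3, 40, 2, -8, 14, 11] -> [248, 256, -16, 32, -24, -320, -16, 64, -112, -88] -> [-16, 32, -24, -320, -16, 64, -112, -88] -> 64
  [-21, 45, 10, -4, -32, -15, -31] -> [168, -360, -80, 32, 256, 120, 248] -> [-80, 32, 256, 120, 248] -> 256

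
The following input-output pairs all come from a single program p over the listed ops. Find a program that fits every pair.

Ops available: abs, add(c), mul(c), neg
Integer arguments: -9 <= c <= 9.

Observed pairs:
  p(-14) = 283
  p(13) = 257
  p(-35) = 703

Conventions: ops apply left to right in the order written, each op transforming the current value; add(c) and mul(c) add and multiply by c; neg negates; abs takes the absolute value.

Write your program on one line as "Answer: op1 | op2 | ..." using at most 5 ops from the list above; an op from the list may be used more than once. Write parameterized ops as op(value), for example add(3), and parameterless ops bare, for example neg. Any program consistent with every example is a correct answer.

mul(5) | mul(4) | add(-3) | abs

Check, running the answer program on each example:
  -14 -> -70 -> -280 -> -283 -> 283
  13 -> 65 -> 260 -> 257 -> 257
  -35 -> -175 -> -700 -> -703 -> 703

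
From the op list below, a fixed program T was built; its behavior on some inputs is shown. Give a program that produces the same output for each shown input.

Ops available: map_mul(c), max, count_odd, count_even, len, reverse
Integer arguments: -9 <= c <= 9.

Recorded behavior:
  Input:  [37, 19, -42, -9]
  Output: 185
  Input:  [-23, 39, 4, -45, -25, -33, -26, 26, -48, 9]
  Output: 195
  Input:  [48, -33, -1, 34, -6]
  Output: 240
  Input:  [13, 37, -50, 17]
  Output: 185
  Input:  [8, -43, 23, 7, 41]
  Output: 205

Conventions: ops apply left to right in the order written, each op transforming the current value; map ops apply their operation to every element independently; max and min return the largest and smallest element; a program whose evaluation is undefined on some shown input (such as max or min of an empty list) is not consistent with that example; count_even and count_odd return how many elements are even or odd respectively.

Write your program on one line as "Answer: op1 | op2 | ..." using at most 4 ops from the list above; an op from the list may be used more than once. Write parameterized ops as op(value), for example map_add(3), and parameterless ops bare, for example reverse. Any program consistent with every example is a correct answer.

map_mul(5) | reverse | max

Check, running the answer program on each example:
  [37, 19, -42, -9] -> [185, 95, -210, -45] -> [-45, -210, 95, 185] -> 185
  [-23, 39, 4, -45, -25, -33, -26, 26, -48, 9] -> [-115, 195, 20, -225, -125, -165, -130, 130, -240, 45] -> [45, -240, 130, -130, -165, -125, -225, 20, 195, -115] -> 195
  [48, -33, -1, 34, -6] -> [240, -165, -5, 170, -30] -> [-30, 170, -5, -165, 240] -> 240
  [13, 37, -50, 17] -> [65, 185, -250, 85] -> [85, -250, 185, 65] -> 185
  [8, -43, 23, 7, 41] -> [40, -215, 115, 35, 205] -> [205, 35, 115, -215, 40] -> 205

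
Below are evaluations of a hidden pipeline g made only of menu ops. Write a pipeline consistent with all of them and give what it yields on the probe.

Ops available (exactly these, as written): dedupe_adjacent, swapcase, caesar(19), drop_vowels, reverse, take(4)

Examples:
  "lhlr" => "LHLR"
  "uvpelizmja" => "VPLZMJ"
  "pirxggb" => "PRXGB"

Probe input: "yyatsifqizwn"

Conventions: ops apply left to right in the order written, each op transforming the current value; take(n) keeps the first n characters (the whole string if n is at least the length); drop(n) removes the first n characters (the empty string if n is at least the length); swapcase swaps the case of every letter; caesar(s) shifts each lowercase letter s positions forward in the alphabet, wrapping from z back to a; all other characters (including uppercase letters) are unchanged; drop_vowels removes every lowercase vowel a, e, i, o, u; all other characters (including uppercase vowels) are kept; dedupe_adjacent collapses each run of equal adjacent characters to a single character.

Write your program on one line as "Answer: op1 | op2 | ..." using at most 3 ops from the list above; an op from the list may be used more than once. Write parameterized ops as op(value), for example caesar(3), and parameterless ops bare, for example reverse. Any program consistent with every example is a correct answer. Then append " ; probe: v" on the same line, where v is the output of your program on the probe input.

drop_vowels | dedupe_adjacent | swapcase ; probe: "YTSFQZWN"

Check, running the answer program on each example:
  "lhlr" -> "lhlr" -> "lhlr" -> "LHLR"
  "uvpelizmja" -> "vplzmj" -> "vplzmj" -> "VPLZMJ"
  "pirxggb" -> "prxggb" -> "prxgb" -> "PRXGB"
  probe: "yyatsifqizwn" -> "yytsfqzwn" -> "ytsfqzwn" -> "YTSFQZWN"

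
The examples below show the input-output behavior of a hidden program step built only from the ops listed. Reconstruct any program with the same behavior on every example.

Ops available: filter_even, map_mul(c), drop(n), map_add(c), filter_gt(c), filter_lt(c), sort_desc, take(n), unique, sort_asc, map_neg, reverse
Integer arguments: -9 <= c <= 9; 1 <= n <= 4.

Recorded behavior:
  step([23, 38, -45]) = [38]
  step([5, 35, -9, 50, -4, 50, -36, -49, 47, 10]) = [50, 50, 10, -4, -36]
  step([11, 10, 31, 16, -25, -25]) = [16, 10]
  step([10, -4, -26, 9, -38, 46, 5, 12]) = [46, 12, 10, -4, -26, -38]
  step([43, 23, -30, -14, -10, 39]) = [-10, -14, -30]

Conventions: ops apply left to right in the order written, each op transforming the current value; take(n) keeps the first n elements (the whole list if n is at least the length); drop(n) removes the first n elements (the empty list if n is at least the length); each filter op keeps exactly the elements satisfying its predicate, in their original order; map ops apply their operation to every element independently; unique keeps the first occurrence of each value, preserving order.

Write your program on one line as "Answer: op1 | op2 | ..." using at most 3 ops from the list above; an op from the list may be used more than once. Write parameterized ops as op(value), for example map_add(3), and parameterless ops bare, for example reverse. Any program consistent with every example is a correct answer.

sort_asc | reverse | filter_even

Check, running the answer program on each example:
  [23, 38, -45] -> [-45, 23, 38] -> [38, 23, -45] -> [38]
  [5, 35, -9, 50, -4, 50, -36, -49, 47, 10] -> [-49, -36, -9, -4, 5, 10, 35, 47, 50, 50] -> [50, 50, 47, 35, 10, 5, -4, -9, -36, -49] -> [50, 50, 10, -4, -36]
  [11, 10, 31, 16, -25, -25] -> [-25, -25, 10, 11, 16, 31] -> [31, 16, 11, 10, -25, -25] -> [16, 10]
  [10, -4, -26, 9, -38, 46, 5, 12] -> [-38, -26, -4, 5, 9, 10, 12, 46] -> [46, 12, 10, 9, 5, -4, -26, -38] -> [46, 12, 10, -4, -26, -38]
  [43, 23, -30, -14, -10, 39] -> [-30, -14, -10, 23, 39, 43] -> [43, 39, 23, -10, -14, -30] -> [-10, -14, -30]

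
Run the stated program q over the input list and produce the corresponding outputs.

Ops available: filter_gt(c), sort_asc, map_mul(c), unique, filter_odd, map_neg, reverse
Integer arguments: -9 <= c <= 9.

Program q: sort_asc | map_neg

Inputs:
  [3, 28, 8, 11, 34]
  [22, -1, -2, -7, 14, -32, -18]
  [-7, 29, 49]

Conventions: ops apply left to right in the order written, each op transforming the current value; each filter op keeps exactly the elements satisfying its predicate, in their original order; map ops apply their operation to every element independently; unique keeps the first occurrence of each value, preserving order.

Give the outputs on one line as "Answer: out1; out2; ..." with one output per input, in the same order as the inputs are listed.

Execution, op by op:
  [3, 28, 8, 11, 34] -> [3, 8, 11, 28, 34] -> [-3, -8, -11, -28, -34]
  [22, -1, -2, -7, 14, -32, -18] -> [-32, -18, -7, -2, -1, 14, 22] -> [32, 18, 7, 2, 1, -14, -22]
  [-7, 29, 49] -> [-7, 29, 49] -> [7, -29, -49]

[-3, -8, -11, -28, -34]; [32, 18, 7, 2, 1, -14, -22]; [7, -29, -49]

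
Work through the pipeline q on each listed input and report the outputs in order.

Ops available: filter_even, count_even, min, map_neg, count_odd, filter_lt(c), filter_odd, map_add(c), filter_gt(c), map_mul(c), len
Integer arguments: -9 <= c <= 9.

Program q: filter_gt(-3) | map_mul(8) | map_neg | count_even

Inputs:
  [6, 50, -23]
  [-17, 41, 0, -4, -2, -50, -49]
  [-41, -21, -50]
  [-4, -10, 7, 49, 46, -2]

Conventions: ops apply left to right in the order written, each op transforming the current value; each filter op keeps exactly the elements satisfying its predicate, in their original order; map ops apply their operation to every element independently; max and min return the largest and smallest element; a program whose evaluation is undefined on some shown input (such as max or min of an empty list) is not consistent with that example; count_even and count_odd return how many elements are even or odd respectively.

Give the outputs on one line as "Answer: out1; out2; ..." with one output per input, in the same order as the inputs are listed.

Execution, op by op:
  [6, 50, -23] -> [6, 50] -> [48, 400] -> [-48, -400] -> 2
  [-17, 41, 0, -4, -2, -50, -49] -> [41, 0, -2] -> [328, 0, -16] -> [-328, 0, 16] -> 3
  [-41, -21, -50] -> [] -> [] -> [] -> 0
  [-4, -10, 7, 49, 46, -2] -> [7, 49, 46, -2] -> [56, 392, 368, -16] -> [-56, -392, -368, 16] -> 4

2; 3; 0; 4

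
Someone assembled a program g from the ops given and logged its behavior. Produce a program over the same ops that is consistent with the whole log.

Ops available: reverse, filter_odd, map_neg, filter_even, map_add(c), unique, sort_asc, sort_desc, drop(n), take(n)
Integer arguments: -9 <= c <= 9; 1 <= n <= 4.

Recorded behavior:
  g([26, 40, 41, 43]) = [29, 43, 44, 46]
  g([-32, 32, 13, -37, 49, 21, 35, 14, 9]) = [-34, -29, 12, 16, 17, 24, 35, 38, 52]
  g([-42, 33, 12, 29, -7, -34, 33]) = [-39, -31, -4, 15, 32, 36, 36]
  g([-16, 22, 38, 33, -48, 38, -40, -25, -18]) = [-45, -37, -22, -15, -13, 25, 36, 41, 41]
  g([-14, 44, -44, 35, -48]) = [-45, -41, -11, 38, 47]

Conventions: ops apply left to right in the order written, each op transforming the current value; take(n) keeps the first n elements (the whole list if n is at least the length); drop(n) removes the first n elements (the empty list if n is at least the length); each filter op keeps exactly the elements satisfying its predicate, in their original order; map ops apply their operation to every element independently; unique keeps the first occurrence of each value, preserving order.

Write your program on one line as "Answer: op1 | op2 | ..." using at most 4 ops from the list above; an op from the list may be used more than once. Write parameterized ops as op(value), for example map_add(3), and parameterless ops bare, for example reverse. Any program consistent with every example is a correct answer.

sort_asc | sort_desc | map_add(3) | sort_asc

Check, running the answer program on each example:
  [26, 40, 41, 43] -> [26, 40, 41, 43] -> [43, 41, 40, 26] -> [46, 44, 43, 29] -> [29, 43, 44, 46]
  [-32, 32, 13, -37, 49, 21, 35, 14, 9] -> [-37, -32, 9, 13, 14, 21, 32, 35, 49] -> [49, 35, 32, 21, 14, 13, 9, -32, -37] -> [52, 38, 35, 24, 17, 16, 12, -29, -34] -> [-34, -29, 12, 16, 17, 24, 35, 38, 52]
  [-42, 33, 12, 29, -7, -34, 33] -> [-42, -34, -7, 12, 29, 33, 33] -> [33, 33, 29, 12, -7, -34, -42] -> [36, 36, 32, 15, -4, -31, -39] -> [-39, -31, -4, 15, 32, 36, 36]
  [-16, 22, 38, 33, -48, 38, -40, -25, -18] -> [-48, -40, -25, -18, -16, 22, 33, 38, 38] -> [38, 38, 33, 22, -16, -18, -25, -40, -48] -> [41, 41, 36, 25, -13, -15, -22, -37, -45] -> [-45, -37, -22, -15, -13, 25, 36, 41, 41]
  [-14, 44, -44, 35, -48] -> [-48, -44, -14, 35, 44] -> [44, 35, -14, -44, -48] -> [47, 38, -11, -41, -45] -> [-45, -41, -11, 38, 47]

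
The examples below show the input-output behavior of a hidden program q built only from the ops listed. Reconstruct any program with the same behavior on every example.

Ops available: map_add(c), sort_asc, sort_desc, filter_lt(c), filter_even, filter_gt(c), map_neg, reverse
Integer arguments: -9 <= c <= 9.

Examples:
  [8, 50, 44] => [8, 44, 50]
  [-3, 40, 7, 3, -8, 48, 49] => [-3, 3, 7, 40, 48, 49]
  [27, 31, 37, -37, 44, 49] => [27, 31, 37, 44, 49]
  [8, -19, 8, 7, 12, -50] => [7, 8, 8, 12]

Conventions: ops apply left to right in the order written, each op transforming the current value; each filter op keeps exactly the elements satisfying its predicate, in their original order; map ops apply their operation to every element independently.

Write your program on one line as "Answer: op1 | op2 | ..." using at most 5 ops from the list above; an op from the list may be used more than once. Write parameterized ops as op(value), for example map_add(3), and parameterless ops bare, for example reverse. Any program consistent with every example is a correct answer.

sort_asc | sort_desc | filter_gt(-8) | sort_asc

Check, running the answer program on each example:
  [8, 50, 44] -> [8, 44, 50] -> [50, 44, 8] -> [50, 44, 8] -> [8, 44, 50]
  [-3, 40, 7, 3, -8, 48, 49] -> [-8, -3, 3, 7, 40, 48, 49] -> [49, 48, 40, 7, 3, -3, -8] -> [49, 48, 40, 7, 3, -3] -> [-3, 3, 7, 40, 48, 49]
  [27, 31, 37, -37, 44, 49] -> [-37, 27, 31, 37, 44, 49] -> [49, 44, 37, 31, 27, -37] -> [49, 44, 37, 31, 27] -> [27, 31, 37, 44, 49]
  [8, -19, 8, 7, 12, -50] -> [-50, -19, 7, 8, 8, 12] -> [12, 8, 8, 7, -19, -50] -> [12, 8, 8, 7] -> [7, 8, 8, 12]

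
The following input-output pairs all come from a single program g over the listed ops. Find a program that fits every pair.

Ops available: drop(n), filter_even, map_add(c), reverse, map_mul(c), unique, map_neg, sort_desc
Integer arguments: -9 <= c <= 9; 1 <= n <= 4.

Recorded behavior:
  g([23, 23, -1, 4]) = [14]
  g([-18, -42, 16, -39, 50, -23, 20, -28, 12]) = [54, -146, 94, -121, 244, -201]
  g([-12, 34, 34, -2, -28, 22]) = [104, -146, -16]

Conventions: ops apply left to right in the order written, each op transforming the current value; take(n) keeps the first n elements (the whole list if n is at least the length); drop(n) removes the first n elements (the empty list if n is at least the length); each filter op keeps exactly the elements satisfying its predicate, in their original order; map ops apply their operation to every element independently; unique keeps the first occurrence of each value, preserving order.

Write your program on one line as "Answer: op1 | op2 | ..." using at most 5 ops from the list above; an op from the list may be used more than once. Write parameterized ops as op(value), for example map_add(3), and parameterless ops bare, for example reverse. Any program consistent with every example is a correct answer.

map_mul(5) | drop(3) | reverse | map_add(-6)

Check, running the answer program on each example:
  [23, 23, -1, 4] -> [115, 115, -5, 20] -> [20] -> [20] -> [14]
  [-18, -42, 16, -39, 50, -23, 20, -28, 12] -> [-90, -210, 80, -195, 250, -115, 100, -140, 60] -> [-195, 250, -115, 100, -140, 60] -> [60, -140, 100, -115, 250, -195] -> [54, -146, 94, -121, 244, -201]
  [-12, 34, 34, -2, -28, 22] -> [-60, 170, 170, -10, -140, 110] -> [-10, -140, 110] -> [110, -140, -10] -> [104, -146, -16]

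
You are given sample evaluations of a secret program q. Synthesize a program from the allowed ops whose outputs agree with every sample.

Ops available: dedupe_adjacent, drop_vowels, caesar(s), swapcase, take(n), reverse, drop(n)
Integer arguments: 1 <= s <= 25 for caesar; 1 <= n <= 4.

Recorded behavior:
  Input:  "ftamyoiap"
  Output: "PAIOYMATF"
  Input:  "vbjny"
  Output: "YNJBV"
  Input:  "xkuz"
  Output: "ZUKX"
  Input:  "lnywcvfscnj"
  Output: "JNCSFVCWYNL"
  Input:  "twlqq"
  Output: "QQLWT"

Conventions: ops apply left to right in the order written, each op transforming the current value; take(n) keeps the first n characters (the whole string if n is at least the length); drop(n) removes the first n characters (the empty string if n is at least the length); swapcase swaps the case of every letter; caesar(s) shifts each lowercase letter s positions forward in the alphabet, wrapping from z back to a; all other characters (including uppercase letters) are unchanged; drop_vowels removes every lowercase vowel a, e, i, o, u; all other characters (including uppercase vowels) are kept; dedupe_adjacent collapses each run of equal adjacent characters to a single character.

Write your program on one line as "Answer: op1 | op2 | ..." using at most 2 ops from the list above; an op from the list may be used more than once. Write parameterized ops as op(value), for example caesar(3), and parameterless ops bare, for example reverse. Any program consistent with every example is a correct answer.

reverse | swapcase

Check, running the answer program on each example:
  "ftamyoiap" -> "paioymatf" -> "PAIOYMATF"
  "vbjny" -> "ynjbv" -> "YNJBV"
  "xkuz" -> "zukx" -> "ZUKX"
  "lnywcvfscnj" -> "jncsfvcwynl" -> "JNCSFVCWYNL"
  "twlqq" -> "qqlwt" -> "QQLWT"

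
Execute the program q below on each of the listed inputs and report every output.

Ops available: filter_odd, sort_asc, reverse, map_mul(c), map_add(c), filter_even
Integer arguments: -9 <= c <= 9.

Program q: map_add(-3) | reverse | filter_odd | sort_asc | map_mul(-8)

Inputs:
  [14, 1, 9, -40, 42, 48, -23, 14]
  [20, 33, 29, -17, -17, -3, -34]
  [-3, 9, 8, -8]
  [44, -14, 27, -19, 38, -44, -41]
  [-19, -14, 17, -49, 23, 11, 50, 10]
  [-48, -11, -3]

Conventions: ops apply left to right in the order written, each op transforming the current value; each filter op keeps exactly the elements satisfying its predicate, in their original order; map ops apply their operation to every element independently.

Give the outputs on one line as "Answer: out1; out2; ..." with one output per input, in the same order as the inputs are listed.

Execution, op by op:
  [14, 1, 9, -40, 42, 48, -23, 14] -> [11, -2, 6, -43, 39, 45, -26, 11] -> [11, -26, 45, 39, -43, 6, -2, 11] -> [11, 45, 39, -43, 11] -> [-43, 11, 11, 39, 45] -> [344, -88, -88, -312, -360]
  [20, 33, 29, -17, -17, -3, -34] -> [17, 30, 26, -20, -20, -6, -37] -> [-37, -6, -20, -20, 26, 30, 17] -> [-37, 17] -> [-37, 17] -> [296, -136]
  [-3, 9, 8, -8] -> [-6, 6, 5, -11] -> [-11, 5, 6, -6] -> [-11, 5] -> [-11, 5] -> [88, -40]
  [44, -14, 27, -19, 38, -44, -41] -> [41, -17, 24, -22, 35, -47, -44] -> [-44, -47, 35, -22, 24, -17, 41] -> [-47, 35, -17, 41] -> [-47, -17, 35, 41] -> [376, 136, -280, -328]
  [-19, -14, 17, -49, 23, 11, 50, 10] -> [-22, -17, 14, -52, 20, 8, 47, 7] -> [7, 47, 8, 20, -52, 14, -17, -22] -> [7, 47, -17] -> [-17, 7, 47] -> [136, -56, -376]
  [-48, -11, -3] -> [-51, -14, -6] -> [-6, -14, -51] -> [-51] -> [-51] -> [408]

[344, -88, -88, -312, -360]; [296, -136]; [88, -40]; [376, 136, -280, -328]; [136, -56, -376]; [408]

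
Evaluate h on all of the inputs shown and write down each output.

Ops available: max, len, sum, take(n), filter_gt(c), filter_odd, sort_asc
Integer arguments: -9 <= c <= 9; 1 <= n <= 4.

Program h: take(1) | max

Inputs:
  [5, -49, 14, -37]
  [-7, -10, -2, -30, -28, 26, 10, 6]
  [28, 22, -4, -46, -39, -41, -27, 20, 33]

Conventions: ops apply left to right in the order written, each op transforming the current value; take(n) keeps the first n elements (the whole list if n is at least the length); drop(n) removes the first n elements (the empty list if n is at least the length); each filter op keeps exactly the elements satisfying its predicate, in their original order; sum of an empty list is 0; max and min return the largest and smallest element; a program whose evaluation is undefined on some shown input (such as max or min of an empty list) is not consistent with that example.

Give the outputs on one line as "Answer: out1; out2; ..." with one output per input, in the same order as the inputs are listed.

Execution, op by op:
  [5, -49, 14, -37] -> [5] -> 5
  [-7, -10, -2, -30, -28, 26, 10, 6] -> [-7] -> -7
  [28, 22, -4, -46, -39, -41, -27, 20, 33] -> [28] -> 28

5; -7; 28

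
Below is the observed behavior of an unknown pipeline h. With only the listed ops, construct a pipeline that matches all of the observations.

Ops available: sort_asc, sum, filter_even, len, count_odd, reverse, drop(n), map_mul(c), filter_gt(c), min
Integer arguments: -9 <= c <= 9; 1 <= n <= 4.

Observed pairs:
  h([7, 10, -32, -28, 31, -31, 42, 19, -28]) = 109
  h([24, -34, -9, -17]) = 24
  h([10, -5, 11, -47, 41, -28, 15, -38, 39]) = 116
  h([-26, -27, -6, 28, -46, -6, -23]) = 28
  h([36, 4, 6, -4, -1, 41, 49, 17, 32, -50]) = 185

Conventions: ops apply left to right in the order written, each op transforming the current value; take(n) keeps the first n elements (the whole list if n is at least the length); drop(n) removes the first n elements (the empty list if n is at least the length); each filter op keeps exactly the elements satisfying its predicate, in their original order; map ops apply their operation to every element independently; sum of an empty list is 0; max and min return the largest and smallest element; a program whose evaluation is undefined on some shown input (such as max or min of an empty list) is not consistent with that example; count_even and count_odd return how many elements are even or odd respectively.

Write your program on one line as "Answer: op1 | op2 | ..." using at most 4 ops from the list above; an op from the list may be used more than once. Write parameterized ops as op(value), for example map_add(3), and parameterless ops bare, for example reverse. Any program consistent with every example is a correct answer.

sort_asc | drop(1) | filter_gt(1) | sum

Check, running the answer program on each example:
  [7, 10, -32, -28, 31, -31, 42, 19, -28] -> [-32, -31, -28, -28, 7, 10, 19, 31, 42] -> [-31, -28, -28, 7, 10, 19, 31, 42] -> [7, 10, 19, 31, 42] -> 109
  [24, -34, -9, -17] -> [-34, -17, -9, 24] -> [-17, -9, 24] -> [24] -> 24
  [10, -5, 11, -47, 41, -28, 15, -38, 39] -> [-47, -38, -28, -5, 10, 11, 15, 39, 41] -> [-38, -28, -5, 10, 11, 15, 39, 41] -> [10, 11, 15, 39, 41] -> 116
  [-26, -27, -6, 28, -46, -6, -23] -> [-46, -27, -26, -23, -6, -6, 28] -> [-27, -26, -23, -6, -6, 28] -> [28] -> 28
  [36, 4, 6, -4, -1, 41, 49, 17, 32, -50] -> [-50, -4, -1, 4, 6, 17, 32, 36, 41, 49] -> [-4, -1, 4, 6, 17, 32, 36, 41, 49] -> [4, 6, 17, 32, 36, 41, 49] -> 185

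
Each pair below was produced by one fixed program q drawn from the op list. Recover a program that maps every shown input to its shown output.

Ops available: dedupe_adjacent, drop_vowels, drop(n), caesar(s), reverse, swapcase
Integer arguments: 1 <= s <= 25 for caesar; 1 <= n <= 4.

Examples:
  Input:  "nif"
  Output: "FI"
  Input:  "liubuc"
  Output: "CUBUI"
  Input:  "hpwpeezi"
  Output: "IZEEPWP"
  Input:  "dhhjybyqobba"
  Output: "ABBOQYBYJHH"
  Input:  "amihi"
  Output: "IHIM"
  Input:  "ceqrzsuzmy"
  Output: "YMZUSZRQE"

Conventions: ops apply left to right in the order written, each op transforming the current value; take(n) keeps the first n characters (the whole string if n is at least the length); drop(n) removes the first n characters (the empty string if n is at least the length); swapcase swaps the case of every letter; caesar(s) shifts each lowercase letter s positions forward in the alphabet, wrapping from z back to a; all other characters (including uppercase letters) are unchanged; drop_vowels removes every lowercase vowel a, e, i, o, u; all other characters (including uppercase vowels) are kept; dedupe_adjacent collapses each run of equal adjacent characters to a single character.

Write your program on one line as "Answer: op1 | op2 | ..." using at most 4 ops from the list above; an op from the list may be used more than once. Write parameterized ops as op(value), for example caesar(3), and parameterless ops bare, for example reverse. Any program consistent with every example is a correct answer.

drop(1) | reverse | swapcase

Check, running the answer program on each example:
  "nif" -> "if" -> "fi" -> "FI"
  "liubuc" -> "iubuc" -> "cubui" -> "CUBUI"
  "hpwpeezi" -> "pwpeezi" -> "izeepwp" -> "IZEEPWP"
  "dhhjybyqobba" -> "hhjybyqobba" -> "abboqybyjhh" -> "ABBOQYBYJHH"
  "amihi" -> "mihi" -> "ihim" -> "IHIM"
  "ceqrzsuzmy" -> "eqrzsuzmy" -> "ymzuszrqe" -> "YMZUSZRQE"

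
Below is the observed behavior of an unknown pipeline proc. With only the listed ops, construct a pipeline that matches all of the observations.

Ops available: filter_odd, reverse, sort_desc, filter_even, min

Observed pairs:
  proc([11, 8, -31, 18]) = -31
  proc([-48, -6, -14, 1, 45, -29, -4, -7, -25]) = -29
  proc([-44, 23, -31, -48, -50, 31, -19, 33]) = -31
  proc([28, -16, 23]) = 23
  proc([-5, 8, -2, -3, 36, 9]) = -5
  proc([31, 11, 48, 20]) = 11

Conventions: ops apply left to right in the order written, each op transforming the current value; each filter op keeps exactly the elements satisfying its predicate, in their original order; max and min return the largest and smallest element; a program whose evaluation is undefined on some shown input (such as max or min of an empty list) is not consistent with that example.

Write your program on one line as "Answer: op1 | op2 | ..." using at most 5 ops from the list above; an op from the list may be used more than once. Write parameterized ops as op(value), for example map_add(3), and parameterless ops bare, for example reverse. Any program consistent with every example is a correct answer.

reverse | sort_desc | filter_odd | min

Check, running the answer program on each example:
  [11, 8, -31, 18] -> [18, -31, 8, 11] -> [18, 11, 8, -31] -> [11, -31] -> -31
  [-48, -6, -14, 1, 45, -29, -4, -7, -25] -> [-25, -7, -4, -29, 45, 1, -14, -6, -48] -> [45, 1, -4, -6, -7, -14, -25, -29, -48] -> [45, 1, -7, -25, -29] -> -29
  [-44, 23, -31, -48, -50, 31, -19, 33] -> [33, -19, 31, -50, -48, -31, 23, -44] -> [33, 31, 23, -19, -31, -44, -48, -50] -> [33, 31, 23, -19, -31] -> -31
  [28, -16, 23] -> [23, -16, 28] -> [28, 23, -16] -> [23] -> 23
  [-5, 8, -2, -3, 36, 9] -> [9, 36, -3, -2, 8, -5] -> [36, 9, 8, -2, -3, -5] -> [9, -3, -5] -> -5
  [31, 11, 48, 20] -> [20, 48, 11, 31] -> [48, 31, 20, 11] -> [31, 11] -> 11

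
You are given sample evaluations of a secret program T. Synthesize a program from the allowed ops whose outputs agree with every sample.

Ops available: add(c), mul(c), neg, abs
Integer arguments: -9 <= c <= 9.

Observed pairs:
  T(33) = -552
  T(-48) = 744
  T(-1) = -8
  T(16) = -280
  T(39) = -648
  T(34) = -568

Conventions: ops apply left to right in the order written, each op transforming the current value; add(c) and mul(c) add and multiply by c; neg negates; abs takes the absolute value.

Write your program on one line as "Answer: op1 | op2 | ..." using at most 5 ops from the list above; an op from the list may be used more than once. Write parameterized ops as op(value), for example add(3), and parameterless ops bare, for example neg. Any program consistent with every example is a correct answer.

mul(4) | add(3) | add(3) | neg | mul(4)

Check, running the answer program on each example:
  33 -> 132 -> 135 -> 138 -> -138 -> -552
  -48 -> -192 -> -189 -> -186 -> 186 -> 744
  -1 -> -4 -> -1 -> 2 -> -2 -> -8
  16 -> 64 -> 67 -> 70 -> -70 -> -280
  39 -> 156 -> 159 -> 162 -> -162 -> -648
  34 -> 136 -> 139 -> 142 -> -142 -> -568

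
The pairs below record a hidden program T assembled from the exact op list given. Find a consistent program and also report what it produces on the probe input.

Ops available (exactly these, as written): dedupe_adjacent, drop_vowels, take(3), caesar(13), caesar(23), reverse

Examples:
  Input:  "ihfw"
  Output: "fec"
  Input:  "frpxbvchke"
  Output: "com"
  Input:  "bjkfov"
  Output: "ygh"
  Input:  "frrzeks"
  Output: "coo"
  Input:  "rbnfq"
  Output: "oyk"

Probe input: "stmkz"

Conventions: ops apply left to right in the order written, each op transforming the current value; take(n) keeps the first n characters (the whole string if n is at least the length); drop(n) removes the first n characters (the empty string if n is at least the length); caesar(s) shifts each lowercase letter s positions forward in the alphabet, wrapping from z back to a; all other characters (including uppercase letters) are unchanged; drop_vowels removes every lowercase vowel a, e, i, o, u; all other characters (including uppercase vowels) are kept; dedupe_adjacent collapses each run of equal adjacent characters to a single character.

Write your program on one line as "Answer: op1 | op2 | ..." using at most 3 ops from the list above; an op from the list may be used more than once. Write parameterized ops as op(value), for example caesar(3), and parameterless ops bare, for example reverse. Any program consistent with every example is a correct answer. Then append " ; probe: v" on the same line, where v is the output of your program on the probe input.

take(3) | caesar(23) ; probe: "pqj"

Check, running the answer program on each example:
  "ihfw" -> "ihf" -> "fec"
  "frpxbvchke" -> "frp" -> "com"
  "bjkfov" -> "bjk" -> "ygh"
  "frrzeks" -> "frr" -> "coo"
  "rbnfq" -> "rbn" -> "oyk"
  probe: "stmkz" -> "stm" -> "pqj"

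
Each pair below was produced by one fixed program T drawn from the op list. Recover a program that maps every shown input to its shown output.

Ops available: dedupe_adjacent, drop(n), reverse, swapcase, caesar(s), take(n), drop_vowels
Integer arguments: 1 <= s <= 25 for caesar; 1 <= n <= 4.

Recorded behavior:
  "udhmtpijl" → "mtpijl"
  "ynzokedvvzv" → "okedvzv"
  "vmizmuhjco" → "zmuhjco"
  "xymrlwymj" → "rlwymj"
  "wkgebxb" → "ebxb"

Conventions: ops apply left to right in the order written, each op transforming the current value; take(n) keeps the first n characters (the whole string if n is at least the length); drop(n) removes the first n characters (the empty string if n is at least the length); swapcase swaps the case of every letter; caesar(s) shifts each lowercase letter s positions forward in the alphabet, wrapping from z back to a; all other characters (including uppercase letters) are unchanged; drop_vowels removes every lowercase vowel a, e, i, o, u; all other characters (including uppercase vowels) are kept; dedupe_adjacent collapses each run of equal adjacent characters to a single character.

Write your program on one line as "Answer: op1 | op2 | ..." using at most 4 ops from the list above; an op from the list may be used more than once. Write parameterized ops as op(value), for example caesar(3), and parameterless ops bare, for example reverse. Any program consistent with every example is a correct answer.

drop(3) | caesar(5) | dedupe_adjacent | caesar(21)

Check, running the answer program on each example:
  "udhmtpijl" -> "mtpijl" -> "ryunoq" -> "ryunoq" -> "mtpijl"
  "ynzokedvvzv" -> "okedvvzv" -> "tpjiaaea" -> "tpjiaea" -> "okedvzv"
  "vmizmuhjco" -> "zmuhjco" -> "erzmoht" -> "erzmoht" -> "zmuhjco"
  "xymrlwymj" -> "rlwymj" -> "wqbdro" -> "wqbdro" -> "rlwymj"
  "wkgebxb" -> "ebxb" -> "jgcg" -> "jgcg" -> "ebxb"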